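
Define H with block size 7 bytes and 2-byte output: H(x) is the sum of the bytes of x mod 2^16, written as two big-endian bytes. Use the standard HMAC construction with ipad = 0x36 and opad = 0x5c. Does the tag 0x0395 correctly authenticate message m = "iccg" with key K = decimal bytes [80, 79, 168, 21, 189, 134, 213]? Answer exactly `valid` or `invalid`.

Key decimal bytes [80, 79, 168, 21, 189, 134, 213] = 50 4f a8 15 bd 86 d5 is exactly B = 7 bytes: K' = 50 4f a8 15 bd 86 d5.
K' ⊕ ipad = 66 79 9e 23 8b b0 e3; K' ⊕ opad = 0c 13 f4 49 e1 da 89.
Inner hash: sum = 102+121+158+35+139+176+227+105+99+99+103 = 1364 → 05 54.
Outer hash (recomputed tag): sum = 12+19+244+73+225+218+137+5+84 = 1017 → 03 f9.
Recomputed tag = 03f9; claimed = 0395 → mismatch.

invalid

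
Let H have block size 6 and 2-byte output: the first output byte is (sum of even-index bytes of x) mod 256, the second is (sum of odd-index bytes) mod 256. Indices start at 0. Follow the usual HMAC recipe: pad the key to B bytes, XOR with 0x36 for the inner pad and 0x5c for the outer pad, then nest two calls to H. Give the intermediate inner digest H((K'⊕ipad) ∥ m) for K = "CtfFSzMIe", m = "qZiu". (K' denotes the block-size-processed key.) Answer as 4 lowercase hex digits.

de86

Key "CtfFSzMIe" = 43 74 66 46 53 7a 4d 49 65 is 9 bytes > B = 6, so hash it first: H(key) = ae 7d, then zero-pad to 6 bytes: K' = ae 7d 00 00 00 00.
K' ⊕ ipad = 98 4b 36 36 36 36.
Inner input = 98 4b 36 36 36 36 ∥ 71 5a 69 75.
Inner hash: even-index sum = 478 mod 256 = 222; odd-index sum = 390 mod 256 = 134 → de 86.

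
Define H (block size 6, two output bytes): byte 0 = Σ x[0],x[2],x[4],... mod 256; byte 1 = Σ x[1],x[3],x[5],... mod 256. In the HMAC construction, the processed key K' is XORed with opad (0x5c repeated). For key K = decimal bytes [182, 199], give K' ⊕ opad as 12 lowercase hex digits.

Key decimal bytes [182, 199] = b6 c7 is 2 bytes ≤ B = 6; zero-pad to 6 bytes: K' = b6 c7 00 00 00 00.
XOR each byte with 0x5c: b6⊕5c=ea, c7⊕5c=9b, 00⊕5c=5c, 00⊕5c=5c, 00⊕5c=5c, 00⊕5c=5c.

ea9b5c5c5c5c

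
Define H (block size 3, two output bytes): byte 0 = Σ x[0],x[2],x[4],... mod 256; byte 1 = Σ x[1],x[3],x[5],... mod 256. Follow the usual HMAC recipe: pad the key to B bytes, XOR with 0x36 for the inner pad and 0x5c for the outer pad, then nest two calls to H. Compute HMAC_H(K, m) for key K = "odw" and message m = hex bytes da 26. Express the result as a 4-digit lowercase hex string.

Key "odw" = 6f 64 77 is exactly B = 3 bytes: K' = 6f 64 77.
K' ⊕ ipad = 59 52 41.  K' ⊕ opad = 33 38 2b.
Inner input = (K'⊕ipad) ∥ m = 59 52 41 ∥ da 26.
Inner hash: even-index sum = 192 mod 256 = 192; odd-index sum = 300 mod 256 = 44 → c0 2c.
Outer input = (K'⊕opad) ∥ inner = 33 38 2b ∥ c0 2c.
Outer hash (tag): even-index sum = 138 mod 256 = 138; odd-index sum = 248 mod 256 = 248 → 8a f8.

8af8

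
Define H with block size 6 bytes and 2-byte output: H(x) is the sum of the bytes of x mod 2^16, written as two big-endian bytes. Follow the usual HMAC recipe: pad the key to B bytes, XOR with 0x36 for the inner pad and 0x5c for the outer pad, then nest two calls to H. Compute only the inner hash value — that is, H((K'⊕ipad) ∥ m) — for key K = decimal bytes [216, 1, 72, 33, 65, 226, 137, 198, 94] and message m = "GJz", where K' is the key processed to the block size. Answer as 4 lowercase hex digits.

Key decimal bytes [216, 1, 72, 33, 65, 226, 137, 198, 94] = d8 01 48 21 41 e2 89 c6 5e is 9 bytes > B = 6, so hash it first: H(key) = 04 12, then zero-pad to 6 bytes: K' = 04 12 00 00 00 00.
K' ⊕ ipad = 32 24 36 36 36 36.
Inner input = 32 24 36 36 36 36 ∥ 47 4a 7a.
Inner hash: sum = 50+36+54+54+54+54+71+74+122 = 569 → 02 39.

0239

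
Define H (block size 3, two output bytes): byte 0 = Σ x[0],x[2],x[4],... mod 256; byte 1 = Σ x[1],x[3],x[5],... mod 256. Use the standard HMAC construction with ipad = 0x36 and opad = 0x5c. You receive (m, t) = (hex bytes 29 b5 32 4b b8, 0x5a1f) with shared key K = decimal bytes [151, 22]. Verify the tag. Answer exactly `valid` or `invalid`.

Key decimal bytes [151, 22] = 97 16 is 2 bytes ≤ B = 3; zero-pad to 3 bytes: K' = 97 16 00.
K' ⊕ ipad = a1 20 36; K' ⊕ opad = cb 4a 5c.
Inner hash: even-index sum = 471 mod 256 = 215; odd-index sum = 307 mod 256 = 51 → d7 33.
Outer hash (recomputed tag): even-index sum = 346 mod 256 = 90; odd-index sum = 289 mod 256 = 33 → 5a 21.
Recomputed tag = 5a21; claimed = 5a1f → mismatch.

invalid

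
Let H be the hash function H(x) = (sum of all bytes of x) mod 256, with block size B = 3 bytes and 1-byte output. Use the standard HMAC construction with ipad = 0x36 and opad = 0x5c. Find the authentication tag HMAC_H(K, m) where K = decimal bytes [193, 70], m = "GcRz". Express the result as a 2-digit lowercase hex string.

26

Key decimal bytes [193, 70] = c1 46 is 2 bytes ≤ B = 3; zero-pad to 3 bytes: K' = c1 46 00.
K' ⊕ ipad = f7 70 36.  K' ⊕ opad = 9d 1a 5c.
Inner input = (K'⊕ipad) ∥ m = f7 70 36 ∥ 47 63 52 7a.
Inner hash: sum = 247+112+54+71+99+82+122 = 787; mod 256 = 19 → 13.
Outer input = (K'⊕opad) ∥ inner = 9d 1a 5c ∥ 13.
Outer hash (tag): sum = 157+26+92+19 = 294; mod 256 = 38 → 26.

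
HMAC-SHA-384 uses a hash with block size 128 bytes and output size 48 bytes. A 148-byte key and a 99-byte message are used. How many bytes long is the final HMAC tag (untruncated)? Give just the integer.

The tag is one SHA-384 digest: 48 bytes.

48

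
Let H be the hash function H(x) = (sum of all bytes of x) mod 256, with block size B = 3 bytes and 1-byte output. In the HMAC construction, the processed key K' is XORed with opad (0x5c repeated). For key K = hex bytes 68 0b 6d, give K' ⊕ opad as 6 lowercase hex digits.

345731

Key hex bytes 68 0b 6d is exactly B = 3 bytes: K' = 68 0b 6d.
XOR each byte with 0x5c: 68⊕5c=34, 0b⊕5c=57, 6d⊕5c=31.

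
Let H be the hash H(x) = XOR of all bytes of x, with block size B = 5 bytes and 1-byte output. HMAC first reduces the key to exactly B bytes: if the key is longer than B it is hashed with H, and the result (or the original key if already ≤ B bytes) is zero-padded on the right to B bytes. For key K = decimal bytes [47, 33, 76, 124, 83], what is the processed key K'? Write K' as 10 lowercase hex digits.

Key decimal bytes [47, 33, 76, 124, 83] = 2f 21 4c 7c 53 is exactly B = 5 bytes: K' = 2f 21 4c 7c 53.

2f214c7c53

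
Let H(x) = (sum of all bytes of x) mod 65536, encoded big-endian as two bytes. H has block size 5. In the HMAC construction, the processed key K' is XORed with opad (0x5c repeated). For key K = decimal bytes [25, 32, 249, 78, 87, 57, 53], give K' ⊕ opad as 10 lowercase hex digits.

Key decimal bytes [25, 32, 249, 78, 87, 57, 53] = 19 20 f9 4e 57 39 35 is 7 bytes > B = 5, so hash it first: H(key) = 02 45, then zero-pad to 5 bytes: K' = 02 45 00 00 00.
XOR each byte with 0x5c: 02⊕5c=5e, 45⊕5c=19, 00⊕5c=5c, 00⊕5c=5c, 00⊕5c=5c.

5e195c5c5c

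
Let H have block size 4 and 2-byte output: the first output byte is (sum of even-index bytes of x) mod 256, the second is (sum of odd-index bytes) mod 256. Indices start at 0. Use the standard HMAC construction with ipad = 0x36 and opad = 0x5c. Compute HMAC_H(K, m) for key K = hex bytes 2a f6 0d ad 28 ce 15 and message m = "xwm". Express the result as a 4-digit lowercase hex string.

e17d

Key hex bytes 2a f6 0d ad 28 ce 15 is 7 bytes > B = 4, so hash it first: H(key) = 74 71, then zero-pad to 4 bytes: K' = 74 71 00 00.
K' ⊕ ipad = 42 47 36 36.  K' ⊕ opad = 28 2d 5c 5c.
Inner input = (K'⊕ipad) ∥ m = 42 47 36 36 ∥ 78 77 6d.
Inner hash: even-index sum = 349 mod 256 = 93; odd-index sum = 244 mod 256 = 244 → 5d f4.
Outer input = (K'⊕opad) ∥ inner = 28 2d 5c 5c ∥ 5d f4.
Outer hash (tag): even-index sum = 225 mod 256 = 225; odd-index sum = 381 mod 256 = 125 → e1 7d.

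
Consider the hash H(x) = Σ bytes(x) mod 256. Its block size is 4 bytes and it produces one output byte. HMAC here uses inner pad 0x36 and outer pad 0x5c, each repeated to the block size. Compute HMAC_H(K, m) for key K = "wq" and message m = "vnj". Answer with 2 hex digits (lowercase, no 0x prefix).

Key "wq" = 77 71 is 2 bytes ≤ B = 4; zero-pad to 4 bytes: K' = 77 71 00 00.
K' ⊕ ipad = 41 47 36 36.  K' ⊕ opad = 2b 2d 5c 5c.
Inner input = (K'⊕ipad) ∥ m = 41 47 36 36 ∥ 76 6e 6a.
Inner hash: sum = 65+71+54+54+118+110+106 = 578; mod 256 = 66 → 42.
Outer input = (K'⊕opad) ∥ inner = 2b 2d 5c 5c ∥ 42.
Outer hash (tag): sum = 43+45+92+92+66 = 338; mod 256 = 82 → 52.

52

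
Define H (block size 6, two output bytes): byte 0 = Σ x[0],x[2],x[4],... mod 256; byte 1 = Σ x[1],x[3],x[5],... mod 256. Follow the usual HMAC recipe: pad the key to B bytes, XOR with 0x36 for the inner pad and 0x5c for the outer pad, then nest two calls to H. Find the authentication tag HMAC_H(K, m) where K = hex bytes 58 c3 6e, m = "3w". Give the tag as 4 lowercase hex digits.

Key hex bytes 58 c3 6e is 3 bytes ≤ B = 6; zero-pad to 6 bytes: K' = 58 c3 6e 00 00 00.
K' ⊕ ipad = 6e f5 58 36 36 36.  K' ⊕ opad = 04 9f 32 5c 5c 5c.
Inner input = (K'⊕ipad) ∥ m = 6e f5 58 36 36 36 ∥ 33 77.
Inner hash: even-index sum = 303 mod 256 = 47; odd-index sum = 472 mod 256 = 216 → 2f d8.
Outer input = (K'⊕opad) ∥ inner = 04 9f 32 5c 5c 5c ∥ 2f d8.
Outer hash (tag): even-index sum = 193 mod 256 = 193; odd-index sum = 559 mod 256 = 47 → c1 2f.

c12f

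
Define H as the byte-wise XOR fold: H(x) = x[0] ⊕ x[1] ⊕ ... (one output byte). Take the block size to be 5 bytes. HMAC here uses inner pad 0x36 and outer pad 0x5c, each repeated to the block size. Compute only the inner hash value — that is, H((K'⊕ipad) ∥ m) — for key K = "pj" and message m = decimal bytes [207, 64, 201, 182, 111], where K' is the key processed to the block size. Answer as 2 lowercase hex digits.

b3

Key "pj" = 70 6a is 2 bytes ≤ B = 5; zero-pad to 5 bytes: K' = 70 6a 00 00 00.
K' ⊕ ipad = 46 5c 36 36 36.
Inner input = 46 5c 36 36 36 ∥ cf 40 c9 b6 6f.
Inner hash: XOR 46⊕5c⊕36⊕36⊕36⊕cf⊕40⊕c9⊕b6⊕6f = b3.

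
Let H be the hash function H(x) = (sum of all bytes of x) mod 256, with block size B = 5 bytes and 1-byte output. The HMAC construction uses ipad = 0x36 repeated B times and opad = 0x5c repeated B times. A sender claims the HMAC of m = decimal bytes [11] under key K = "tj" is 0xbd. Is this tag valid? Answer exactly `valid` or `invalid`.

valid

Key "tj" = 74 6a is 2 bytes ≤ B = 5; zero-pad to 5 bytes: K' = 74 6a 00 00 00.
K' ⊕ ipad = 42 5c 36 36 36; K' ⊕ opad = 28 36 5c 5c 5c.
Inner hash: sum = 66+92+54+54+54+11 = 331; mod 256 = 75 → 4b.
Outer hash (recomputed tag): sum = 40+54+92+92+92+75 = 445; mod 256 = 189 → bd.
Recomputed tag = bd; claimed = bd → match.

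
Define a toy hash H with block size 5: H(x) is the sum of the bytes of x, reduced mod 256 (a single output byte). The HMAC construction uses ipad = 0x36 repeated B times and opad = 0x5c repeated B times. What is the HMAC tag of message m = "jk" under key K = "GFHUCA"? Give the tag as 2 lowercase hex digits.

a7

Key "GFHUCA" = 47 46 48 55 43 41 is 6 bytes > B = 5, so hash it first: H(key) = ae, then zero-pad to 5 bytes: K' = ae 00 00 00 00.
K' ⊕ ipad = 98 36 36 36 36.  K' ⊕ opad = f2 5c 5c 5c 5c.
Inner input = (K'⊕ipad) ∥ m = 98 36 36 36 36 ∥ 6a 6b.
Inner hash: sum = 152+54+54+54+54+106+107 = 581; mod 256 = 69 → 45.
Outer input = (K'⊕opad) ∥ inner = f2 5c 5c 5c 5c ∥ 45.
Outer hash (tag): sum = 242+92+92+92+92+69 = 679; mod 256 = 167 → a7.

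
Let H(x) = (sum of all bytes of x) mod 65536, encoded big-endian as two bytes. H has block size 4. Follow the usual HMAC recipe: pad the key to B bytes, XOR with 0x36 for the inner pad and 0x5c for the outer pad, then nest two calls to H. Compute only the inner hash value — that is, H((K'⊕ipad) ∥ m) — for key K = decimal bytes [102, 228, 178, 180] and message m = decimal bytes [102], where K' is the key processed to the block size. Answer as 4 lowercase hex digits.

028e

Key decimal bytes [102, 228, 178, 180] = 66 e4 b2 b4 is exactly B = 4 bytes: K' = 66 e4 b2 b4.
K' ⊕ ipad = 50 d2 84 82.
Inner input = 50 d2 84 82 ∥ 66.
Inner hash: sum = 80+210+132+130+102 = 654 → 02 8e.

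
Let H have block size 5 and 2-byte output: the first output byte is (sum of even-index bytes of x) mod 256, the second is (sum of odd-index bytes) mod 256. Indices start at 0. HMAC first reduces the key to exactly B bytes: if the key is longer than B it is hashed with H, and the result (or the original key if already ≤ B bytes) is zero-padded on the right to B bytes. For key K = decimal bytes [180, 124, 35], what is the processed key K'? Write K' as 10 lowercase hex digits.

b47c230000

Key decimal bytes [180, 124, 35] = b4 7c 23 is 3 bytes ≤ B = 5; zero-pad to 5 bytes: K' = b4 7c 23 00 00.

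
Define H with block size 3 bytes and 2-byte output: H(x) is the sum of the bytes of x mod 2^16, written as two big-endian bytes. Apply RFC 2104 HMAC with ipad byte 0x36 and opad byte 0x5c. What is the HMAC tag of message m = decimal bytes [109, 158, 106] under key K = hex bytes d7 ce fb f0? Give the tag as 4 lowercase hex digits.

Key hex bytes d7 ce fb f0 is 4 bytes > B = 3, so hash it first: H(key) = 03 90, then zero-pad to 3 bytes: K' = 03 90 00.
K' ⊕ ipad = 35 a6 36.  K' ⊕ opad = 5f cc 5c.
Inner input = (K'⊕ipad) ∥ m = 35 a6 36 ∥ 6d 9e 6a.
Inner hash: sum = 53+166+54+109+158+106 = 646 → 02 86.
Outer input = (K'⊕opad) ∥ inner = 5f cc 5c ∥ 02 86.
Outer hash (tag): sum = 95+204+92+2+134 = 527 → 02 0f.

020f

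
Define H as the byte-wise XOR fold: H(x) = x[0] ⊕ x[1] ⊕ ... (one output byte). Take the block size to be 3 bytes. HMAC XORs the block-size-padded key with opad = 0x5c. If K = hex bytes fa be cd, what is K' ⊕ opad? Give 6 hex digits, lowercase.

Key hex bytes fa be cd is exactly B = 3 bytes: K' = fa be cd.
XOR each byte with 0x5c: fa⊕5c=a6, be⊕5c=e2, cd⊕5c=91.

a6e291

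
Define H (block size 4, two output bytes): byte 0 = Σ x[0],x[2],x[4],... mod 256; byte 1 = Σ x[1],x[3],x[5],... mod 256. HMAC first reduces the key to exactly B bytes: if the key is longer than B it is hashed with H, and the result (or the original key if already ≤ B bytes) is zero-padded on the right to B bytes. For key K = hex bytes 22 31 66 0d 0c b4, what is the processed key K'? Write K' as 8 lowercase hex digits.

94f20000

|K| = 6 > B = 4, so first hash the key.
H(K): even-index sum = 148 mod 256 = 148; odd-index sum = 242 mod 256 = 242 → 94 f2.
Zero-pad H(K) = 94 f2 to 4 bytes: K' = 94 f2 00 00.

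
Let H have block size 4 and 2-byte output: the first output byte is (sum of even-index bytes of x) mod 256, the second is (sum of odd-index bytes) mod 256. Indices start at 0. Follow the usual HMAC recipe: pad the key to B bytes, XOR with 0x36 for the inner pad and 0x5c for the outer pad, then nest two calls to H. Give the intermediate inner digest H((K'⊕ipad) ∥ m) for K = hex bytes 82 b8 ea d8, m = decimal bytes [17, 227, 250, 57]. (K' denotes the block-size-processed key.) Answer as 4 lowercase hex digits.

9b98

Key hex bytes 82 b8 ea d8 is exactly B = 4 bytes: K' = 82 b8 ea d8.
K' ⊕ ipad = b4 8e dc ee.
Inner input = b4 8e dc ee ∥ 11 e3 fa 39.
Inner hash: even-index sum = 667 mod 256 = 155; odd-index sum = 664 mod 256 = 152 → 9b 98.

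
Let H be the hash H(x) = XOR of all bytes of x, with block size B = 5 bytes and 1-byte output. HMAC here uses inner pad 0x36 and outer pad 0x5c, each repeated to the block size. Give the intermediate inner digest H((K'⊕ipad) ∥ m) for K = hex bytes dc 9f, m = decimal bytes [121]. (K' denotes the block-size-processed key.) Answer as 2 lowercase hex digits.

0c

Key hex bytes dc 9f is 2 bytes ≤ B = 5; zero-pad to 5 bytes: K' = dc 9f 00 00 00.
K' ⊕ ipad = ea a9 36 36 36.
Inner input = ea a9 36 36 36 ∥ 79.
Inner hash: XOR ea⊕a9⊕36⊕36⊕36⊕79 = 0c.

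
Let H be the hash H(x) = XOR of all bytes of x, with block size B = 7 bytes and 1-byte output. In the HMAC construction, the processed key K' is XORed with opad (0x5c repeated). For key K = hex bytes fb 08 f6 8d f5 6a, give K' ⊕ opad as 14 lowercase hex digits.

a754aad1a9365c

Key hex bytes fb 08 f6 8d f5 6a is 6 bytes ≤ B = 7; zero-pad to 7 bytes: K' = fb 08 f6 8d f5 6a 00.
XOR each byte with 0x5c: fb⊕5c=a7, 08⊕5c=54, f6⊕5c=aa, 8d⊕5c=d1, f5⊕5c=a9, 6a⊕5c=36, 00⊕5c=5c.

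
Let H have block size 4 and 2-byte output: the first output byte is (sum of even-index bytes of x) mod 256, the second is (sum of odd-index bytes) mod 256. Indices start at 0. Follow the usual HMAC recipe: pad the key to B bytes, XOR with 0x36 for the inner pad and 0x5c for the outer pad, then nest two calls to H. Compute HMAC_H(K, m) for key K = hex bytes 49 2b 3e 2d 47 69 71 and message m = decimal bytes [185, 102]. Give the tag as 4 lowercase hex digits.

Key hex bytes 49 2b 3e 2d 47 69 71 is 7 bytes > B = 4, so hash it first: H(key) = 3f c1, then zero-pad to 4 bytes: K' = 3f c1 00 00.
K' ⊕ ipad = 09 f7 36 36.  K' ⊕ opad = 63 9d 5c 5c.
Inner input = (K'⊕ipad) ∥ m = 09 f7 36 36 ∥ b9 66.
Inner hash: even-index sum = 248 mod 256 = 248; odd-index sum = 403 mod 256 = 147 → f8 93.
Outer input = (K'⊕opad) ∥ inner = 63 9d 5c 5c ∥ f8 93.
Outer hash (tag): even-index sum = 439 mod 256 = 183; odd-index sum = 396 mod 256 = 140 → b7 8c.

b78c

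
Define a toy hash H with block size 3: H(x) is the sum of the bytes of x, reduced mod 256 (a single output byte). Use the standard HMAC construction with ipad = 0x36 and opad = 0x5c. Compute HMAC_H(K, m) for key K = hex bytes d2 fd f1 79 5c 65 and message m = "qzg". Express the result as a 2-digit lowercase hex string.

e8

Key hex bytes d2 fd f1 79 5c 65 is 6 bytes > B = 3, so hash it first: H(key) = fa, then zero-pad to 3 bytes: K' = fa 00 00.
K' ⊕ ipad = cc 36 36.  K' ⊕ opad = a6 5c 5c.
Inner input = (K'⊕ipad) ∥ m = cc 36 36 ∥ 71 7a 67.
Inner hash: sum = 204+54+54+113+122+103 = 650; mod 256 = 138 → 8a.
Outer input = (K'⊕opad) ∥ inner = a6 5c 5c ∥ 8a.
Outer hash (tag): sum = 166+92+92+138 = 488; mod 256 = 232 → e8.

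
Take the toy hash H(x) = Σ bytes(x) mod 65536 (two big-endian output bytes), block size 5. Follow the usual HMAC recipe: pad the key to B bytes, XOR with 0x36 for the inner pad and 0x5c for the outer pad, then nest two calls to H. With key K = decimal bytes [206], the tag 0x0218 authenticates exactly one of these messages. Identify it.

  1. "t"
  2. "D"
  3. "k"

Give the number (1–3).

2

Key decimal bytes [206] = ce is 1 byte ≤ B = 5; zero-pad to 5 bytes: K' = ce 00 00 00 00.
K' ⊕ ipad = f8 36 36 36 36; K' ⊕ opad = 92 5c 5c 5c 5c.
m1: inner = H(f8 36 36 36 36 74) = 02 44; tag = H(92 5c 5c 5c 5c 02 44) = 0248
m2: inner = H(f8 36 36 36 36 44) = 02 14; tag = H(92 5c 5c 5c 5c 02 14) = 0218 ← matches
m3: inner = H(f8 36 36 36 36 6b) = 02 3b; tag = H(92 5c 5c 5c 5c 02 3b) = 023f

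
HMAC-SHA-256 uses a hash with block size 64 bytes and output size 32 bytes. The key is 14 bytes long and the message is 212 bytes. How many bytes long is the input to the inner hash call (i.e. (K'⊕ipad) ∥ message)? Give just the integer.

Key is 14 ≤ 64 bytes, zero-padded: |K'| = 64.
Inner input = (K'⊕ipad) ∥ m → 64 + 212 = 276 bytes.

276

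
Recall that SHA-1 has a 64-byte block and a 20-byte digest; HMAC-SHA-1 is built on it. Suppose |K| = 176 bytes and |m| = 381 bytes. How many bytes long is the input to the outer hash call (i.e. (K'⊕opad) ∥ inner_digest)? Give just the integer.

Key is 176 > 64 bytes, so it is hashed to 20 bytes then zero-padded to 64: |K'| = 64.
Outer input = (K'⊕opad) ∥ H(inner) → 64 + 20 = 84 bytes.

84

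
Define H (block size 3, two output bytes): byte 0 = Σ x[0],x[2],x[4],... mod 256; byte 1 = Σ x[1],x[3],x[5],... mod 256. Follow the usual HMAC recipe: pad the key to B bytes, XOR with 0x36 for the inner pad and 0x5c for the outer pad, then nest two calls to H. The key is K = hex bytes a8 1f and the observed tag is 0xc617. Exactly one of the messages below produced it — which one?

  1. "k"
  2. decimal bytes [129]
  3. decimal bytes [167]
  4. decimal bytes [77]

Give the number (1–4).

4

Key hex bytes a8 1f is 2 bytes ≤ B = 3; zero-pad to 3 bytes: K' = a8 1f 00.
K' ⊕ ipad = 9e 29 36; K' ⊕ opad = f4 43 5c.
m1: inner = H(9e 29 36 6b) = d4 94; tag = H(f4 43 5c d4 94) = e417
m2: inner = H(9e 29 36 81) = d4 aa; tag = H(f4 43 5c d4 aa) = fa17
m3: inner = H(9e 29 36 a7) = d4 d0; tag = H(f4 43 5c d4 d0) = 2017
m4: inner = H(9e 29 36 4d) = d4 76; tag = H(f4 43 5c d4 76) = c617 ← matches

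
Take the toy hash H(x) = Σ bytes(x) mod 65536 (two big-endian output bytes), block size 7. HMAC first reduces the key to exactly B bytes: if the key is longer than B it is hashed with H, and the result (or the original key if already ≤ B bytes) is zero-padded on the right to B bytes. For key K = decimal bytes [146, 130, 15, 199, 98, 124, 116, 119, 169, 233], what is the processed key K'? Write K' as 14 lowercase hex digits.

05450000000000

|K| = 10 > B = 7, so first hash the key.
H(K): sum = 146+130+15+199+98+124+116+119+169+233 = 1349 → 05 45.
Zero-pad H(K) = 05 45 to 7 bytes: K' = 05 45 00 00 00 00 00.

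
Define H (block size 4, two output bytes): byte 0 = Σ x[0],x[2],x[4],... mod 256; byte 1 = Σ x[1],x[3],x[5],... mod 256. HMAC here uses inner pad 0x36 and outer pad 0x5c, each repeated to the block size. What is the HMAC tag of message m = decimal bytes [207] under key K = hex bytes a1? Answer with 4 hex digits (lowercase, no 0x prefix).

Key hex bytes a1 is 1 byte ≤ B = 4; zero-pad to 4 bytes: K' = a1 00 00 00.
K' ⊕ ipad = 97 36 36 36.  K' ⊕ opad = fd 5c 5c 5c.
Inner input = (K'⊕ipad) ∥ m = 97 36 36 36 ∥ cf.
Inner hash: even-index sum = 412 mod 256 = 156; odd-index sum = 108 mod 256 = 108 → 9c 6c.
Outer input = (K'⊕opad) ∥ inner = fd 5c 5c 5c ∥ 9c 6c.
Outer hash (tag): even-index sum = 501 mod 256 = 245; odd-index sum = 292 mod 256 = 36 → f5 24.

f524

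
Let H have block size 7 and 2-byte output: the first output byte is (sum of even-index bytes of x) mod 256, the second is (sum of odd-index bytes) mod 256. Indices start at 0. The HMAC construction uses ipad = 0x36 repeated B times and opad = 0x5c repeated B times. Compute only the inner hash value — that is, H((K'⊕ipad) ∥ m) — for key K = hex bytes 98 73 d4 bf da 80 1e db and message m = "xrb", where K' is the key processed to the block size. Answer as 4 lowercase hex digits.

6601

Key hex bytes 98 73 d4 bf da 80 1e db is 8 bytes > B = 7, so hash it first: H(key) = 64 8d, then zero-pad to 7 bytes: K' = 64 8d 00 00 00 00 00.
K' ⊕ ipad = 52 bb 36 36 36 36 36.
Inner input = 52 bb 36 36 36 36 36 ∥ 78 72 62.
Inner hash: even-index sum = 358 mod 256 = 102; odd-index sum = 513 mod 256 = 1 → 66 01.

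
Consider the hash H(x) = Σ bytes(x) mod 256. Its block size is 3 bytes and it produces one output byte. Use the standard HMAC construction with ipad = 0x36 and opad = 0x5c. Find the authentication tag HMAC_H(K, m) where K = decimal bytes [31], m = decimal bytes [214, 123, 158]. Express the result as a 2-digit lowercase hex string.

7f

Key decimal bytes [31] = 1f is 1 byte ≤ B = 3; zero-pad to 3 bytes: K' = 1f 00 00.
K' ⊕ ipad = 29 36 36.  K' ⊕ opad = 43 5c 5c.
Inner input = (K'⊕ipad) ∥ m = 29 36 36 ∥ d6 7b 9e.
Inner hash: sum = 41+54+54+214+123+158 = 644; mod 256 = 132 → 84.
Outer input = (K'⊕opad) ∥ inner = 43 5c 5c ∥ 84.
Outer hash (tag): sum = 67+92+92+132 = 383; mod 256 = 127 → 7f.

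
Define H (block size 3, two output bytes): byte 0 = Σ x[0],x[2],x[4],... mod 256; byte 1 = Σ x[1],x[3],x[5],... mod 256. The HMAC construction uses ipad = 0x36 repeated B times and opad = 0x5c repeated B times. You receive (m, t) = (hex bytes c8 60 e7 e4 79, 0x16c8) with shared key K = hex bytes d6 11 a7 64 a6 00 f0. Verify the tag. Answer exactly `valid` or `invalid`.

Key hex bytes d6 11 a7 64 a6 00 f0 is 7 bytes > B = 3, so hash it first: H(key) = 13 75, then zero-pad to 3 bytes: K' = 13 75 00.
K' ⊕ ipad = 25 43 36; K' ⊕ opad = 4f 29 5c.
Inner hash: even-index sum = 415 mod 256 = 159; odd-index sum = 619 mod 256 = 107 → 9f 6b.
Outer hash (recomputed tag): even-index sum = 278 mod 256 = 22; odd-index sum = 200 mod 256 = 200 → 16 c8.
Recomputed tag = 16c8; claimed = 16c8 → match.

valid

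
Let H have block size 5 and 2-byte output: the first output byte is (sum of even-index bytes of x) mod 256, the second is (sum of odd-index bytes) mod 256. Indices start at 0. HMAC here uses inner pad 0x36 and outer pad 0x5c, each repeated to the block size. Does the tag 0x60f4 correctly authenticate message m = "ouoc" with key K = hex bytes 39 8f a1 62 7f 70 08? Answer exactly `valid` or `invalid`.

invalid

Key hex bytes 39 8f a1 62 7f 70 08 is 7 bytes > B = 5, so hash it first: H(key) = 61 61, then zero-pad to 5 bytes: K' = 61 61 00 00 00.
K' ⊕ ipad = 57 57 36 36 36; K' ⊕ opad = 3d 3d 5c 5c 5c.
Inner hash: even-index sum = 411 mod 256 = 155; odd-index sum = 363 mod 256 = 107 → 9b 6b.
Outer hash (recomputed tag): even-index sum = 352 mod 256 = 96; odd-index sum = 308 mod 256 = 52 → 60 34.
Recomputed tag = 6034; claimed = 60f4 → mismatch.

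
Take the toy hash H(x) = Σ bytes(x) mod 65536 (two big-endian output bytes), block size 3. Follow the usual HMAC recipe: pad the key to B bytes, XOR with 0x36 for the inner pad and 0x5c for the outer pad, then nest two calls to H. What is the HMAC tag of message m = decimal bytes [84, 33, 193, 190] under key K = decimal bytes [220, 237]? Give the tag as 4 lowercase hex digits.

027f

Key decimal bytes [220, 237] = dc ed is 2 bytes ≤ B = 3; zero-pad to 3 bytes: K' = dc ed 00.
K' ⊕ ipad = ea db 36.  K' ⊕ opad = 80 b1 5c.
Inner input = (K'⊕ipad) ∥ m = ea db 36 ∥ 54 21 c1 be.
Inner hash: sum = 234+219+54+84+33+193+190 = 1007 → 03 ef.
Outer input = (K'⊕opad) ∥ inner = 80 b1 5c ∥ 03 ef.
Outer hash (tag): sum = 128+177+92+3+239 = 639 → 02 7f.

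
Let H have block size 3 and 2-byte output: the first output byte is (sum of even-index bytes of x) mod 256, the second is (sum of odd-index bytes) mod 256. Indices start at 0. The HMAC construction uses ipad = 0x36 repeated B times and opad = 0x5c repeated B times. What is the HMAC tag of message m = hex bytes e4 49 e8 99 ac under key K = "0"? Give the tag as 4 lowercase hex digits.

Key "0" = 30 is 1 byte ≤ B = 3; zero-pad to 3 bytes: K' = 30 00 00.
K' ⊕ ipad = 06 36 36.  K' ⊕ opad = 6c 5c 5c.
Inner input = (K'⊕ipad) ∥ m = 06 36 36 ∥ e4 49 e8 99 ac.
Inner hash: even-index sum = 286 mod 256 = 30; odd-index sum = 686 mod 256 = 174 → 1e ae.
Outer input = (K'⊕opad) ∥ inner = 6c 5c 5c ∥ 1e ae.
Outer hash (tag): even-index sum = 374 mod 256 = 118; odd-index sum = 122 mod 256 = 122 → 76 7a.

767a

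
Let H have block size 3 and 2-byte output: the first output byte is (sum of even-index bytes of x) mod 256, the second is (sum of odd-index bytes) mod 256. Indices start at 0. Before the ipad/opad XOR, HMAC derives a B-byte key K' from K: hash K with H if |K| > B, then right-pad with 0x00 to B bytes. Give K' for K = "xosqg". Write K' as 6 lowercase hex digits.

|K| = 5 > B = 3, so first hash the key.
H(K): even-index sum = 338 mod 256 = 82; odd-index sum = 224 mod 256 = 224 → 52 e0.
Zero-pad H(K) = 52 e0 to 3 bytes: K' = 52 e0 00.

52e000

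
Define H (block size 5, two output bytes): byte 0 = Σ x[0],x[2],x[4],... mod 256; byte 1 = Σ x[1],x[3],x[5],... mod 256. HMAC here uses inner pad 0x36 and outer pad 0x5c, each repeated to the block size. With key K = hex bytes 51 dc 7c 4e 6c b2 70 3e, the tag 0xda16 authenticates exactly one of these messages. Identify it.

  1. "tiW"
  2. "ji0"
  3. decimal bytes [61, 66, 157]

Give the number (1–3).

Key hex bytes 51 dc 7c 4e 6c b2 70 3e is 8 bytes > B = 5, so hash it first: H(key) = a9 1a, then zero-pad to 5 bytes: K' = a9 1a 00 00 00.
K' ⊕ ipad = 9f 2c 36 36 36; K' ⊕ opad = f5 46 5c 5c 5c.
m1: inner = H(9f 2c 36 36 36 74 69 57) = 74 2d; tag = H(f5 46 5c 5c 5c 74 2d) = da16 ← matches
m2: inner = H(9f 2c 36 36 36 6a 69 30) = 74 fc; tag = H(f5 46 5c 5c 5c 74 fc) = a916
m3: inner = H(9f 2c 36 36 36 3d 42 9d) = 4d 3c; tag = H(f5 46 5c 5c 5c 4d 3c) = e9ef

1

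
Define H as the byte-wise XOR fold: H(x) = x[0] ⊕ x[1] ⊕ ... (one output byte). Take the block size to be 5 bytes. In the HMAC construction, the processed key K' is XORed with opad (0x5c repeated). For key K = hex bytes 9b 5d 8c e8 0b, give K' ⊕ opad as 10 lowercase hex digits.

Key hex bytes 9b 5d 8c e8 0b is exactly B = 5 bytes: K' = 9b 5d 8c e8 0b.
XOR each byte with 0x5c: 9b⊕5c=c7, 5d⊕5c=01, 8c⊕5c=d0, e8⊕5c=b4, 0b⊕5c=57.

c701d0b457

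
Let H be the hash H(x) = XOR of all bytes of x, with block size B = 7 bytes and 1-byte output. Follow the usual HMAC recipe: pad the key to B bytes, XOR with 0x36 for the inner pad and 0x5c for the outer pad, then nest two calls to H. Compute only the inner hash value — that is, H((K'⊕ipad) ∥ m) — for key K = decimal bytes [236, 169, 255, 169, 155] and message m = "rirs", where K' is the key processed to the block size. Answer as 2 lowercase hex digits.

Key decimal bytes [236, 169, 255, 169, 155] = ec a9 ff a9 9b is 5 bytes ≤ B = 7; zero-pad to 7 bytes: K' = ec a9 ff a9 9b 00 00.
K' ⊕ ipad = da 9f c9 9f ad 36 36.
Inner input = da 9f c9 9f ad 36 36 ∥ 72 69 72 73.
Inner hash: XOR da⊕9f⊕c9⊕9f⊕ad⊕36⊕36⊕72⊕69⊕72⊕73 = a4.

a4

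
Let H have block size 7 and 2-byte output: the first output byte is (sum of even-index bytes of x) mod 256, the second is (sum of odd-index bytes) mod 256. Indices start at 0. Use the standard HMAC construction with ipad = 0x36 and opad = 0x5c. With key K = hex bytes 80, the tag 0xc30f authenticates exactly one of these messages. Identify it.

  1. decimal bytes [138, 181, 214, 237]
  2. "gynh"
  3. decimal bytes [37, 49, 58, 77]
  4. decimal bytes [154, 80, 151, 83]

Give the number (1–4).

Key hex bytes 80 is 1 byte ≤ B = 7; zero-pad to 7 bytes: K' = 80 00 00 00 00 00 00.
K' ⊕ ipad = b6 36 36 36 36 36 36; K' ⊕ opad = dc 5c 5c 5c 5c 5c 5c.
m1: inner = H(b6 36 36 36 36 36 36 8a b5 d6 ed) = fa 02; tag = H(dc 5c 5c 5c 5c 5c 5c fa 02) = f20e
m2: inner = H(b6 36 36 36 36 36 36 67 79 6e 68) = 39 77; tag = H(dc 5c 5c 5c 5c 5c 5c 39 77) = 674d
m3: inner = H(b6 36 36 36 36 36 36 25 31 3a 4d) = d6 01; tag = H(dc 5c 5c 5c 5c 5c 5c d6 01) = f1ea
m4: inner = H(b6 36 36 36 36 36 36 9a 50 97 53) = fb d3; tag = H(dc 5c 5c 5c 5c 5c 5c fb d3) = c30f ← matches

4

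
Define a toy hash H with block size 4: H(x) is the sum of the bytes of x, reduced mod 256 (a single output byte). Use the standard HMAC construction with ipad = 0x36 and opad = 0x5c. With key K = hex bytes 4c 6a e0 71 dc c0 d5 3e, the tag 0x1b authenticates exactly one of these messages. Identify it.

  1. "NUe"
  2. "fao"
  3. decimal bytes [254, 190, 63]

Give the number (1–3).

Key hex bytes 4c 6a e0 71 dc c0 d5 3e is 8 bytes > B = 4, so hash it first: H(key) = b6, then zero-pad to 4 bytes: K' = b6 00 00 00.
K' ⊕ ipad = 80 36 36 36; K' ⊕ opad = ea 5c 5c 5c.
m1: inner = H(80 36 36 36 4e 55 65) = 2a; tag = H(ea 5c 5c 5c 2a) = 28
m2: inner = H(80 36 36 36 66 61 6f) = 58; tag = H(ea 5c 5c 5c 58) = 56
m3: inner = H(80 36 36 36 fe be 3f) = 1d; tag = H(ea 5c 5c 5c 1d) = 1b ← matches

3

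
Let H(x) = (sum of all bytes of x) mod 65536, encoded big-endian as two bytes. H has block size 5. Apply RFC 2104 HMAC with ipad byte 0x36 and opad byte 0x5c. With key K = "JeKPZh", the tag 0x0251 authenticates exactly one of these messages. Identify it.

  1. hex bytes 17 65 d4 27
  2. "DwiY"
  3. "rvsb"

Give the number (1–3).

Key "JeKPZh" = 4a 65 4b 50 5a 68 is 6 bytes > B = 5, so hash it first: H(key) = 02 0c, then zero-pad to 5 bytes: K' = 02 0c 00 00 00.
K' ⊕ ipad = 34 3a 36 36 36; K' ⊕ opad = 5e 50 5c 5c 5c.
m1: inner = H(34 3a 36 36 36 17 65 d4 27) = 02 87; tag = H(5e 50 5c 5c 5c 02 87) = 024b
m2: inner = H(34 3a 36 36 36 44 77 69 59) = 02 8d; tag = H(5e 50 5c 5c 5c 02 8d) = 0251 ← matches
m3: inner = H(34 3a 36 36 36 72 76 73 62) = 02 cd; tag = H(5e 50 5c 5c 5c 02 cd) = 0291

2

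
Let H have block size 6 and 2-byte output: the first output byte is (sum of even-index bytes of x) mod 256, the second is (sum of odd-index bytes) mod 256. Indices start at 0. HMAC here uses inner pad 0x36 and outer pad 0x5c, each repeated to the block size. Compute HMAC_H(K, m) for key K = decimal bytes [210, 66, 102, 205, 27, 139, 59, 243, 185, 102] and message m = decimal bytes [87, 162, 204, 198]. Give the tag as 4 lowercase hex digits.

d300

Key decimal bytes [210, 66, 102, 205, 27, 139, 59, 243, 185, 102] = d2 42 66 cd 1b 8b 3b f3 b9 66 is 10 bytes > B = 6, so hash it first: H(key) = 47 f3, then zero-pad to 6 bytes: K' = 47 f3 00 00 00 00.
K' ⊕ ipad = 71 c5 36 36 36 36.  K' ⊕ opad = 1b af 5c 5c 5c 5c.
Inner input = (K'⊕ipad) ∥ m = 71 c5 36 36 36 36 ∥ 57 a2 cc c6.
Inner hash: even-index sum = 512 mod 256 = 0; odd-index sum = 665 mod 256 = 153 → 00 99.
Outer input = (K'⊕opad) ∥ inner = 1b af 5c 5c 5c 5c ∥ 00 99.
Outer hash (tag): even-index sum = 211 mod 256 = 211; odd-index sum = 512 mod 256 = 0 → d3 00.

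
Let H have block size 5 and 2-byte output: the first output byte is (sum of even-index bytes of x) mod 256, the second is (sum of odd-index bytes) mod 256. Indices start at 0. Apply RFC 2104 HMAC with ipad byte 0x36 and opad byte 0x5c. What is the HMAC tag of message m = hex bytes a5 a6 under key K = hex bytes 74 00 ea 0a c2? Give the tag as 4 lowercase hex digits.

Key hex bytes 74 00 ea 0a c2 is exactly B = 5 bytes: K' = 74 00 ea 0a c2.
K' ⊕ ipad = 42 36 dc 3c f4.  K' ⊕ opad = 28 5c b6 56 9e.
Inner input = (K'⊕ipad) ∥ m = 42 36 dc 3c f4 ∥ a5 a6.
Inner hash: even-index sum = 696 mod 256 = 184; odd-index sum = 279 mod 256 = 23 → b8 17.
Outer input = (K'⊕opad) ∥ inner = 28 5c b6 56 9e ∥ b8 17.
Outer hash (tag): even-index sum = 403 mod 256 = 147; odd-index sum = 362 mod 256 = 106 → 93 6a.

936a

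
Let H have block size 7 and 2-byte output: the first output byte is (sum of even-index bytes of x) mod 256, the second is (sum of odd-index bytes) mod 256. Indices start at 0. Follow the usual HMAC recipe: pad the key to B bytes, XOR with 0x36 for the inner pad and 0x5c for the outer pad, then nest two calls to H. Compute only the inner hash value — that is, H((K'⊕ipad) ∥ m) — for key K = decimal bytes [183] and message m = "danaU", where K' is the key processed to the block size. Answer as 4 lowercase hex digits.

e5c9

Key decimal bytes [183] = b7 is 1 byte ≤ B = 7; zero-pad to 7 bytes: K' = b7 00 00 00 00 00 00.
K' ⊕ ipad = 81 36 36 36 36 36 36.
Inner input = 81 36 36 36 36 36 36 ∥ 64 61 6e 61 55.
Inner hash: even-index sum = 485 mod 256 = 229; odd-index sum = 457 mod 256 = 201 → e5 c9.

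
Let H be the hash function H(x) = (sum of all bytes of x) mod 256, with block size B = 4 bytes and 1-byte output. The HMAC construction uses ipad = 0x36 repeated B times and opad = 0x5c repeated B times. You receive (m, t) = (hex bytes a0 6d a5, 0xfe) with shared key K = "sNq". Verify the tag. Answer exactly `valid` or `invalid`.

Key "sNq" = 73 4e 71 is 3 bytes ≤ B = 4; zero-pad to 4 bytes: K' = 73 4e 71 00.
K' ⊕ ipad = 45 78 47 36; K' ⊕ opad = 2f 12 2d 5c.
Inner hash: sum = 69+120+71+54+160+109+165 = 748; mod 256 = 236 → ec.
Outer hash (recomputed tag): sum = 47+18+45+92+236 = 438; mod 256 = 182 → b6.
Recomputed tag = b6; claimed = fe → mismatch.

invalid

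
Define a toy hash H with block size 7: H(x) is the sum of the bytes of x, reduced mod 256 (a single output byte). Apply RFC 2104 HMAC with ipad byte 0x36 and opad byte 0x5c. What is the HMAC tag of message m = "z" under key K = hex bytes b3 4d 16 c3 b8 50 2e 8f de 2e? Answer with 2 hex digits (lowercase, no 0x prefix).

78

Key hex bytes b3 4d 16 c3 b8 50 2e 8f de 2e is 10 bytes > B = 7, so hash it first: H(key) = aa, then zero-pad to 7 bytes: K' = aa 00 00 00 00 00 00.
K' ⊕ ipad = 9c 36 36 36 36 36 36.  K' ⊕ opad = f6 5c 5c 5c 5c 5c 5c.
Inner input = (K'⊕ipad) ∥ m = 9c 36 36 36 36 36 36 ∥ 7a.
Inner hash: sum = 156+54+54+54+54+54+54+122 = 602; mod 256 = 90 → 5a.
Outer input = (K'⊕opad) ∥ inner = f6 5c 5c 5c 5c 5c 5c ∥ 5a.
Outer hash (tag): sum = 246+92+92+92+92+92+92+90 = 888; mod 256 = 120 → 78.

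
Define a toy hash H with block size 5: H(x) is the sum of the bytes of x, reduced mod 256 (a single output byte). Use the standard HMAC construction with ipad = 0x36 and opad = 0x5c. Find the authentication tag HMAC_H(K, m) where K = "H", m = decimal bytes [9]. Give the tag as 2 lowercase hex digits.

Key "H" = 48 is 1 byte ≤ B = 5; zero-pad to 5 bytes: K' = 48 00 00 00 00.
K' ⊕ ipad = 7e 36 36 36 36.  K' ⊕ opad = 14 5c 5c 5c 5c.
Inner input = (K'⊕ipad) ∥ m = 7e 36 36 36 36 ∥ 09.
Inner hash: sum = 126+54+54+54+54+9 = 351; mod 256 = 95 → 5f.
Outer input = (K'⊕opad) ∥ inner = 14 5c 5c 5c 5c ∥ 5f.
Outer hash (tag): sum = 20+92+92+92+92+95 = 483; mod 256 = 227 → e3.

e3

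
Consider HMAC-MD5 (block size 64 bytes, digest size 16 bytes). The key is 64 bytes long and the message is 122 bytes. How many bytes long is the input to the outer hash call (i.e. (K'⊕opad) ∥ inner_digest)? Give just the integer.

Key is 64 ≤ 64 bytes, zero-padded: |K'| = 64.
Outer input = (K'⊕opad) ∥ H(inner) → 64 + 16 = 80 bytes.

80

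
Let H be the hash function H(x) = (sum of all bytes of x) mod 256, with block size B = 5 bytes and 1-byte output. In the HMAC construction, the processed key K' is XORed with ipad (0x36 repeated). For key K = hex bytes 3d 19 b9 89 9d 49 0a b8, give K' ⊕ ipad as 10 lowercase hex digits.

Key hex bytes 3d 19 b9 89 9d 49 0a b8 is 8 bytes > B = 5, so hash it first: H(key) = 40, then zero-pad to 5 bytes: K' = 40 00 00 00 00.
XOR each byte with 0x36: 40⊕36=76, 00⊕36=36, 00⊕36=36, 00⊕36=36, 00⊕36=36.

7636363636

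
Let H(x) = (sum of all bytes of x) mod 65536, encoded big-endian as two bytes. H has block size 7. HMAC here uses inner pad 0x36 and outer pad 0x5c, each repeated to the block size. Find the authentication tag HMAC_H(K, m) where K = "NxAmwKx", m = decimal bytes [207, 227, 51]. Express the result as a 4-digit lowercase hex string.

0177

Key "NxAmwKx" = 4e 78 41 6d 77 4b 78 is exactly B = 7 bytes: K' = 4e 78 41 6d 77 4b 78.
K' ⊕ ipad = 78 4e 77 5b 41 7d 4e.  K' ⊕ opad = 12 24 1d 31 2b 17 24.
Inner input = (K'⊕ipad) ∥ m = 78 4e 77 5b 41 7d 4e ∥ cf e3 33.
Inner hash: sum = 120+78+119+91+65+125+78+207+227+51 = 1161 → 04 89.
Outer input = (K'⊕opad) ∥ inner = 12 24 1d 31 2b 17 24 ∥ 04 89.
Outer hash (tag): sum = 18+36+29+49+43+23+36+4+137 = 375 → 01 77.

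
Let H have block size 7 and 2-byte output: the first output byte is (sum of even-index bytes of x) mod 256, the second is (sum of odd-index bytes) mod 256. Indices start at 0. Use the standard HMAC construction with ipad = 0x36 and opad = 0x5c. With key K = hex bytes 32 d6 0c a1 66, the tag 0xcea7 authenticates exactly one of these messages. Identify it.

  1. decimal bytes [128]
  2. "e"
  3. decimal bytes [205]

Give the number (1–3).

Key hex bytes 32 d6 0c a1 66 is 5 bytes ≤ B = 7; zero-pad to 7 bytes: K' = 32 d6 0c a1 66 00 00.
K' ⊕ ipad = 04 e0 3a 97 50 36 36; K' ⊕ opad = 6e 8a 50 fd 3a 5c 5c.
m1: inner = H(04 e0 3a 97 50 36 36 80) = c4 2d; tag = H(6e 8a 50 fd 3a 5c 5c c4 2d) = 81a7
m2: inner = H(04 e0 3a 97 50 36 36 65) = c4 12; tag = H(6e 8a 50 fd 3a 5c 5c c4 12) = 66a7
m3: inner = H(04 e0 3a 97 50 36 36 cd) = c4 7a; tag = H(6e 8a 50 fd 3a 5c 5c c4 7a) = cea7 ← matches

3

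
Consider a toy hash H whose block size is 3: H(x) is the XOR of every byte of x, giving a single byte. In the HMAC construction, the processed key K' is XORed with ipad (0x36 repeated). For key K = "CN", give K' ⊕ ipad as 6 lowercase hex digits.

Key "CN" = 43 4e is 2 bytes ≤ B = 3; zero-pad to 3 bytes: K' = 43 4e 00.
XOR each byte with 0x36: 43⊕36=75, 4e⊕36=78, 00⊕36=36.

757836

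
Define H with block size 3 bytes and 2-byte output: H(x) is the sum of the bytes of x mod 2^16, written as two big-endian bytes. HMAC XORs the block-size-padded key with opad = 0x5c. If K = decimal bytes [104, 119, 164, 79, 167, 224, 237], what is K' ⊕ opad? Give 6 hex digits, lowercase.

581a5c

Key decimal bytes [104, 119, 164, 79, 167, 224, 237] = 68 77 a4 4f a7 e0 ed is 7 bytes > B = 3, so hash it first: H(key) = 04 46, then zero-pad to 3 bytes: K' = 04 46 00.
XOR each byte with 0x5c: 04⊕5c=58, 46⊕5c=1a, 00⊕5c=5c.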